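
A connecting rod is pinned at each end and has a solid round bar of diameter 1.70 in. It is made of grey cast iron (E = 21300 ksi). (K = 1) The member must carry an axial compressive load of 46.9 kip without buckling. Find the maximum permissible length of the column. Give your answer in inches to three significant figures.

I = πd⁴/64 = π×1.70⁴/64 = 0.4100 in⁴
At the buckling limit P_cr = P = 4.690×10^4 lb
From P_cr = π²EI/(K·L)²:  L = (1/K)·√(π²EI/P_cr) = (1/1)·√(π²×2.13×10^7×0.4100/4.690×10^4)
L = 42.9 in

L_max ≈ 42.9 in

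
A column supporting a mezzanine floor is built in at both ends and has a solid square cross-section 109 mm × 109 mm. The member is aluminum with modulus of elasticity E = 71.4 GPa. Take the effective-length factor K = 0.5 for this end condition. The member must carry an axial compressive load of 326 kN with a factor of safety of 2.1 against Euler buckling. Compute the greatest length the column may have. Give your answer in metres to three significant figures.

I = a⁴/12 = 109⁴/12 = 1.176×10^7 mm⁴
I = 1.176×10^-5 m⁴
Required critical load P_cr = n·P = 2.1 × 326 = 684.6 kN = 6.846×10^5 N
From P_cr = π²EI/(K·L)²:  L = (1/K)·√(π²EI/P_cr) = (1/0.5)·√(π²×7.14×10^10×1.176×10^-5/6.846×10^5)
L = 6.96 m

L_max ≈ 6.96 m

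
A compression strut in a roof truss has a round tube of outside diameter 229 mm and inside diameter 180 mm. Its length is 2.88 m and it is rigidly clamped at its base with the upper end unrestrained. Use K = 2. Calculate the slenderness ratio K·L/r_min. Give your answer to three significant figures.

d_o = 229 mm, d_i = 180 mm
I = π(d_o⁴ − d_i⁴)/64 = π(229⁴ − 180.0⁴)/64 = 8.346×10^7 mm⁴
A = 1.574×10^4 mm²;  r_min = √(I/A) = √(8.346×10^7/1.574×10^4) = 72.82 mm
L_e = K·L = 2 × 2.88 m = 5.760 m = 5760.0 mm
λ = L_e / r_min = 5760.0 / 72.82 = 79.1

λ ≈ 79.1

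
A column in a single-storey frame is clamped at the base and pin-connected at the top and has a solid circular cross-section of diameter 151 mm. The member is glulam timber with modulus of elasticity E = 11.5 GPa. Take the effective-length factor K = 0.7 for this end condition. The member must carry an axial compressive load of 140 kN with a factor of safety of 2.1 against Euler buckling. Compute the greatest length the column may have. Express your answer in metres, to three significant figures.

L_max ≈ 4.48 m

I = πd⁴/64 = π×151⁴/64 = 2.552×10^7 mm⁴
I = 2.552×10^-5 m⁴
Required critical load P_cr = n·P = 2.1 × 140 = 294.0 kN = 2.940×10^5 N
From P_cr = π²EI/(K·L)²:  L = (1/K)·√(π²EI/P_cr) = (1/0.7)·√(π²×1.15×10^10×2.552×10^-5/2.940×10^5)
L = 4.48 m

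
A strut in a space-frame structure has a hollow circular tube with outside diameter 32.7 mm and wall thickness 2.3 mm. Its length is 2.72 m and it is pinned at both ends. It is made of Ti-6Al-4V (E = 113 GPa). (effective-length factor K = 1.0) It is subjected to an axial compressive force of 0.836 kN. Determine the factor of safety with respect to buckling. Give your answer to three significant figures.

n ≈ 4.60

Inner diameter d_i = 32.7 − 2×2.3 = 28.10 mm
I = π(d_o⁴ − d_i⁴)/64 = π(32.7⁴ − 28.10⁴)/64 = 2.552×10^4 mm⁴
I = 2.552×10^4 mm⁴ = 2.552×10^-8 m⁴
Effective length L_e = K·L = 1 × 2.72 = 2.720 m
P_cr = π²EI / L_e² = π² × 113×10⁹ × 2.552×10^-8 / 2.720² = 3.847×10^3 N
Factor of safety n = P_cr / P = 3.8470 / 0.836 = 4.60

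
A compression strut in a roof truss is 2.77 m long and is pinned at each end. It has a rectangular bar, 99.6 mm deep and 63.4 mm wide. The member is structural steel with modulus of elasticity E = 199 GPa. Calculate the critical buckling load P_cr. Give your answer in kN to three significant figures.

P_cr ≈ 541 kN

Buckling occurs about the weak axis: I_min = h·b³/12 with b = 63.4 mm (the shorter side).
I_min = 99.6×63.4³/12 = 2.115×10^6 mm⁴
I = 2.115×10^6 mm⁴ = 2.115×10^-6 m⁴
Effective length L_e = K·L = 1 × 2.77 = 2.770 m
P_cr = π²EI / L_e² = π² × 199×10⁹ × 2.115×10^-6 / 2.770² = 5.414×10^5 N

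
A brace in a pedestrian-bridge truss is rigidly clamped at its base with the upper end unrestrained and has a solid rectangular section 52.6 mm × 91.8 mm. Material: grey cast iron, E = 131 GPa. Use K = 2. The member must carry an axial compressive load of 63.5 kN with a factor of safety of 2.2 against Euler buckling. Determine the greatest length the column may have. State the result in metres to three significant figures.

L_max ≈ 1.60 m

Buckling occurs about the weak axis: I_min = h·b³/12 with b = 52.6 mm (the shorter side).
I_min = 91.8×52.6³/12 = 1.113×10^6 mm⁴
I = 1.113×10^-6 m⁴
Required critical load P_cr = n·P = 2.2 × 63.5 = 139.7 kN = 1.397×10^5 N
From P_cr = π²EI/(K·L)²:  L = (1/K)·√(π²EI/P_cr) = (1/2)·√(π²×1.31×10^11×1.113×10^-6/1.397×10^5)
L = 1.60 m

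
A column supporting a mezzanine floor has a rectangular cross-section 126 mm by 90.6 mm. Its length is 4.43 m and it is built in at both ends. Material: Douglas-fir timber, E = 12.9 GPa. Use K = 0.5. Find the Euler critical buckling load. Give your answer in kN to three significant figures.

Buckling occurs about the weak axis: I_min = h·b³/12 with b = 90.6 mm (the shorter side).
I_min = 126×90.6³/12 = 7.809×10^6 mm⁴
I = 7.809×10^6 mm⁴ = 7.809×10^-6 m⁴
Effective length L_e = K·L = 0.5 × 4.43 = 2.215 m
P_cr = π²EI / L_e² = π² × 12.9×10⁹ × 7.809×10^-6 / 2.215² = 2.026×10^5 N

P_cr ≈ 203 kN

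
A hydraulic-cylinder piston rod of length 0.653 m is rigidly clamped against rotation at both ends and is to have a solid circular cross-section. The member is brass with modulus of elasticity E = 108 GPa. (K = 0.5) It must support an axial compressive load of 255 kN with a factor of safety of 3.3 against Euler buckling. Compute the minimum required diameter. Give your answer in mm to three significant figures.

d ≈ 36.2 mm

Required P_cr = n·P = 3.3 × 255 = 841.5 kN
L_e = K·L = 0.5 × 0.653 = 0.3265 m
Required I = P_cr·L_e²/(π²E) = 8.415×10^5 × 0.3265² / (π² × 1.08×10^11) = 8.416×10^-8 m⁴
I_req = 8.416×10^4 mm⁴
Solid circle: I = πd⁴/64  ⇒  d = (64I/π)^(1/4) = (64×8.416×10^4/π)^(1/4) = 36.2 mm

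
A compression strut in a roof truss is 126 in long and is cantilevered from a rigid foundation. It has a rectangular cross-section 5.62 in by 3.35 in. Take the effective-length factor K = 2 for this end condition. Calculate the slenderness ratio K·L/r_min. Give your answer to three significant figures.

λ ≈ 261

For a rectangle r_min = b/√12 = 3.35/√12 = 0.9671 in
L_e = K·L = 2 × 126 = 252.0 in
λ = L_e / r_min = 252.00 / 0.9671 = 261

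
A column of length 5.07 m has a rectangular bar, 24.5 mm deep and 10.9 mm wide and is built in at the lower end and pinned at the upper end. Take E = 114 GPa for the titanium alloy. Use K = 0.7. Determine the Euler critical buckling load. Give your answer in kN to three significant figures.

P_cr ≈ 0.236 kN

Buckling occurs about the weak axis: I_min = h·b³/12 with b = 10.9 mm (the shorter side).
I_min = 24.5×10.9³/12 = 2.644×10^3 mm⁴
I = 2.644×10^3 mm⁴ = 2.644×10^-9 m⁴
Effective length L_e = K·L = 0.7 × 5.07 = 3.549 m
P_cr = π²EI / L_e² = π² × 114×10⁹ × 2.644×10^-9 / 3.549² = 236.2 N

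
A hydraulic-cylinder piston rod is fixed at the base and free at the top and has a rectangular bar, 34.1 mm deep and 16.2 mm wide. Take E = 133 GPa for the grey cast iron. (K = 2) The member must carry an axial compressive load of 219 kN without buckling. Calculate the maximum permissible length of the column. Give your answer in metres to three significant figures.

L_max ≈ 0.135 m

Buckling occurs about the weak axis: I_min = h·b³/12 with b = 16.2 mm (the shorter side).
I_min = 34.1×16.2³/12 = 1.208×10^4 mm⁴
I = 1.208×10^-8 m⁴
At the buckling limit P_cr = P = 2.190×10^5 N
From P_cr = π²EI/(K·L)²:  L = (1/K)·√(π²EI/P_cr) = (1/2)·√(π²×1.33×10^11×1.208×10^-8/2.190×10^5)
L = 0.135 m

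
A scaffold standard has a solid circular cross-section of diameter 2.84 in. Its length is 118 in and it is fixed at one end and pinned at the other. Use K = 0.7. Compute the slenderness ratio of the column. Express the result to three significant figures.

λ ≈ 116

For a solid circle r = d/4 = 2.84/4 = 0.7100 in
L_e = K·L = 0.7 × 118 = 82.60 in
λ = L_e / r_min = 82.600 / 0.7100 = 116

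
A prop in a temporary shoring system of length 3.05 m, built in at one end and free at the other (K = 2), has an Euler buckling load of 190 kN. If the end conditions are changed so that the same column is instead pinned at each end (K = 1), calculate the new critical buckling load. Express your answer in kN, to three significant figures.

P_cr ≈ 760 kN

P_cr ∝ 1/K², so P_cr,new = P_cr,old × (K_old/K_new)² = 190 × (2/1)²
= 190 × 4.000 = 760 kN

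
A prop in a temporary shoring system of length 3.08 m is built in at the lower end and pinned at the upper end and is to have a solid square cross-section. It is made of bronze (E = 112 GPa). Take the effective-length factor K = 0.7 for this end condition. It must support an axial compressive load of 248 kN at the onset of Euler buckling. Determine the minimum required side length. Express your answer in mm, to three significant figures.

L_e = K·L = 0.7 × 3.08 = 2.156 m
Required I = P_cr·L_e²/(π²E) = 2.480×10^5 × 2.156² / (π² × 1.12×10^11) = 1.043×10^-6 m⁴
I_req = 1.043×10^6 mm⁴
Solid square: I = a⁴/12  ⇒  a = (12I)^(1/4) = (12×1.043×10^6)^(1/4) = 59.5 mm

a ≈ 59.5 mm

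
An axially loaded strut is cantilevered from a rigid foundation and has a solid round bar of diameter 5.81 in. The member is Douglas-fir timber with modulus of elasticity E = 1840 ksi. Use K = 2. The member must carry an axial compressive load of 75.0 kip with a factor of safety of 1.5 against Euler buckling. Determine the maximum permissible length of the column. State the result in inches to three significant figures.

L_max ≈ 47.5 in

I = πd⁴/64 = π×5.81⁴/64 = 55.93 in⁴
Required critical load P_cr = n·P = 1.5 × 75.0 = 112.5 kip = 1.125×10^5 lb
From P_cr = π²EI/(K·L)²:  L = (1/K)·√(π²EI/P_cr) = (1/2)·√(π²×1.84×10^6×55.93/1.125×10^5)
L = 47.5 in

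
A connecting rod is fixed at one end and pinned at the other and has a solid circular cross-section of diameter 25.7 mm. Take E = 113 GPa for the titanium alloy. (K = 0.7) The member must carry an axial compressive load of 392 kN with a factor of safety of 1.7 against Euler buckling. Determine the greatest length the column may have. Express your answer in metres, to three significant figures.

L_max ≈ 0.270 m

I = πd⁴/64 = π×25.7⁴/64 = 2.141×10^4 mm⁴
I = 2.141×10^-8 m⁴
Required critical load P_cr = n·P = 1.7 × 392 = 666.4 kN = 6.664×10^5 N
From P_cr = π²EI/(K·L)²:  L = (1/K)·√(π²EI/P_cr) = (1/0.7)·√(π²×1.13×10^11×2.141×10^-8/6.664×10^5)
L = 0.270 m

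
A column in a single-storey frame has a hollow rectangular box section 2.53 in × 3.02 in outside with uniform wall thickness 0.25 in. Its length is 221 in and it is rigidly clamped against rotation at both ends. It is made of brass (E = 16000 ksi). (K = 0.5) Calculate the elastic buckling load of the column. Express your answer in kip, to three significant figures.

Inner dimensions: h_i = 3.02 − 2×0.25 = 2.520 in, b_i = 2.53 − 2×0.25 = 2.030 in
Weak-axis I_min = (h_o·b_o³ − h_i·b_i³)/12 with b_o = 2.53, b_i = 2.030 in (shorter outer/inner sides).
I_min = (3.02×2.53³ − 2.520×2.030³)/12 = 2.319 in⁴
Effective length L_e = K·L = 0.5 × 221 = 110.5 in
P_cr = π²EI / L_e² = π² × 16000×10³ × 2.319 / 110.5² = 2.999×10^4 lb

P_cr ≈ 30.0 kip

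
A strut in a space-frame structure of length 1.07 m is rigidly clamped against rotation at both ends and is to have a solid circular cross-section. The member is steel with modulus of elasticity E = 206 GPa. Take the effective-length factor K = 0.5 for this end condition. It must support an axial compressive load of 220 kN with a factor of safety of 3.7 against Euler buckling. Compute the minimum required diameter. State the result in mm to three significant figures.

Required P_cr = n·P = 3.7 × 220 = 814.0 kN
L_e = K·L = 0.5 × 1.07 = 0.5350 m
Required I = P_cr·L_e²/(π²E) = 8.140×10^5 × 0.5350² / (π² × 2.06×10^11) = 1.146×10^-7 m⁴
I_req = 1.146×10^5 mm⁴
Solid circle: I = πd⁴/64  ⇒  d = (64I/π)^(1/4) = (64×1.146×10^5/π)^(1/4) = 39.1 mm

d ≈ 39.1 mm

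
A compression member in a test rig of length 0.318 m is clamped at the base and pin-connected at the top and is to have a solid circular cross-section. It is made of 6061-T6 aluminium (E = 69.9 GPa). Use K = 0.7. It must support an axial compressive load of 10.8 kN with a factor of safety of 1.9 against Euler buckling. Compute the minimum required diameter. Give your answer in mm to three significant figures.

d ≈ 13.2 mm

Required P_cr = n·P = 1.9 × 10.8 = 20.52 kN
L_e = K·L = 0.7 × 0.318 = 0.2226 m
Required I = P_cr·L_e²/(π²E) = 2.052×10^4 × 0.2226² / (π² × 6.99×10^10) = 1.474×10^-9 m⁴
I_req = 1.474×10^3 mm⁴
Solid circle: I = πd⁴/64  ⇒  d = (64I/π)^(1/4) = (64×1.474×10^3/π)^(1/4) = 13.2 mm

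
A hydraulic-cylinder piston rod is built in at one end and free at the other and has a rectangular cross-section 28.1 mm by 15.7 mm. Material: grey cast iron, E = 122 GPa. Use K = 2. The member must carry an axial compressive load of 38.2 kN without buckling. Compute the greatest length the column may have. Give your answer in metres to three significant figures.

L_max ≈ 0.267 m

Buckling occurs about the weak axis: I_min = h·b³/12 with b = 15.7 mm (the shorter side).
I_min = 28.1×15.7³/12 = 9.062×10^3 mm⁴
I = 9.062×10^-9 m⁴
At the buckling limit P_cr = P = 3.820×10^4 N
From P_cr = π²EI/(K·L)²:  L = (1/K)·√(π²EI/P_cr) = (1/2)·√(π²×1.22×10^11×9.062×10^-9/3.820×10^4)
L = 0.267 m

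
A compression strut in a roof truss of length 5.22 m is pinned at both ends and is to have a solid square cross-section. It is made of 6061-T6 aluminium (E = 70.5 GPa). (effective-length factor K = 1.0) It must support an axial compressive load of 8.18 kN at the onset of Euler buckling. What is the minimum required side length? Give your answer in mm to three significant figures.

a ≈ 44.3 mm

L_e = K·L = 1 × 5.22 = 5.220 m
Required I = P_cr·L_e²/(π²E) = 8.180×10^3 × 5.220² / (π² × 7.05×10^10) = 3.203×10^-7 m⁴
I_req = 3.203×10^5 mm⁴
Solid square: I = a⁴/12  ⇒  a = (12I)^(1/4) = (12×3.203×10^5)^(1/4) = 44.3 mm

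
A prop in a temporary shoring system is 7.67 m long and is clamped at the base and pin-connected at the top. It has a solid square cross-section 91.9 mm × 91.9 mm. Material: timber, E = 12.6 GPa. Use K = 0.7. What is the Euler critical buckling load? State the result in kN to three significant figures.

I = a⁴/12 = 91.9⁴/12 = 5.944×10^6 mm⁴
I = 5.944×10^6 mm⁴ = 5.944×10^-6 m⁴
Effective length L_e = K·L = 0.7 × 7.67 = 5.369 m
P_cr = π²EI / L_e² = π² × 12.6×10⁹ × 5.944×10^-6 / 5.369² = 2.564×10^4 N

P_cr ≈ 25.6 kN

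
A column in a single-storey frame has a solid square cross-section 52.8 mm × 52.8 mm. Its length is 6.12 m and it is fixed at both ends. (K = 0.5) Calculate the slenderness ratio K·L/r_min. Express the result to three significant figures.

For a square r = a/√12 = 52.8/√12 = 15.24 mm
L_e = K·L = 0.5 × 6.12 m = 3.060 m = 3060.0 mm
λ = L_e / r_min = 3060.0 / 15.24 = 201

λ ≈ 201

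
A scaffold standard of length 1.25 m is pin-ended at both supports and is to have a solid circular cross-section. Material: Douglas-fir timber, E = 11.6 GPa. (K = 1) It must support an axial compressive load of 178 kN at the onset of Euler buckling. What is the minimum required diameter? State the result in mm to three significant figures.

d ≈ 83.9 mm

L_e = K·L = 1 × 1.25 = 1.250 m
Required I = P_cr·L_e²/(π²E) = 1.780×10^5 × 1.250² / (π² × 1.16×10^10) = 2.429×10^-6 m⁴
I_req = 2.429×10^6 mm⁴
Solid circle: I = πd⁴/64  ⇒  d = (64I/π)^(1/4) = (64×2.429×10^6/π)^(1/4) = 83.9 mm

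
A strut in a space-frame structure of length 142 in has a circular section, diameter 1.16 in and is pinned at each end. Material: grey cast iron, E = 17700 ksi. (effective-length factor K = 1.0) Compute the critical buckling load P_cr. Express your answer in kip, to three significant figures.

I = πd⁴/64 = π×1.16⁴/64 = 8.888×10^-2 in⁴
Effective length L_e = K·L = 1 × 142 = 142.0 in
P_cr = π²EI / L_e² = π² × 17700×10³ × 8.888×10^-2 / 142.0² = 770.0 lb

P_cr ≈ 0.770 kip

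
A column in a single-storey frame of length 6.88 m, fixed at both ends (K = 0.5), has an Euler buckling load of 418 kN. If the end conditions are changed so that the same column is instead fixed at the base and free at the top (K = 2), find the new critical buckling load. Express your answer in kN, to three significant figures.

P_cr ∝ 1/K², so P_cr,new = P_cr,old × (K_old/K_new)² = 418 × (0.5/2)²
= 418 × 0.06250 = 26.1 kN

P_cr ≈ 26.1 kN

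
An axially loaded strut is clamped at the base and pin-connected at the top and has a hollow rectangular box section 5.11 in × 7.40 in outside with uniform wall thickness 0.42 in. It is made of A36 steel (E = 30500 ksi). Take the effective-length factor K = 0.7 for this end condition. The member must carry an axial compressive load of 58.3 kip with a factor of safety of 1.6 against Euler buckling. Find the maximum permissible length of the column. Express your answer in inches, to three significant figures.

L_max ≈ 511 in

Inner dimensions: h_i = 7.40 − 2×0.42 = 6.560 in, b_i = 5.11 − 2×0.42 = 4.270 in
Weak-axis I_min = (h_o·b_o³ − h_i·b_i³)/12 with b_o = 5.11, b_i = 4.270 in (shorter outer/inner sides).
I_min = (7.40×5.11³ − 6.560×4.270³)/12 = 39.72 in⁴
Required critical load P_cr = n·P = 1.6 × 58.3 = 93.28 kip = 9.328×10^4 lb
From P_cr = π²EI/(K·L)²:  L = (1/K)·√(π²EI/P_cr) = (1/0.7)·√(π²×3.05×10^7×39.72/9.328×10^4)
L = 511 in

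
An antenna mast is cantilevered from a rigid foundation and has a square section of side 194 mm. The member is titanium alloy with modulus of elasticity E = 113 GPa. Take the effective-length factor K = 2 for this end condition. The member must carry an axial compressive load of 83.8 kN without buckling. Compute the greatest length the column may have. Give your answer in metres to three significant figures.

I = a⁴/12 = 194⁴/12 = 1.180×10^8 mm⁴
I = 1.180×10^-4 m⁴
At the buckling limit P_cr = P = 8.380×10^4 N
From P_cr = π²EI/(K·L)²:  L = (1/K)·√(π²EI/P_cr) = (1/2)·√(π²×1.13×10^11×1.180×10^-4/8.380×10^4)
L = 19.8 m

L_max ≈ 19.8 m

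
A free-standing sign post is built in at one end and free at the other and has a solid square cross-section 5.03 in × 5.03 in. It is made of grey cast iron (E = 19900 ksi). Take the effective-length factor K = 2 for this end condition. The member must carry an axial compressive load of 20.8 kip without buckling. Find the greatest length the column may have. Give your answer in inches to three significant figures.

L_max ≈ 355 in

I = a⁴/12 = 5.03⁴/12 = 53.34 in⁴
At the buckling limit P_cr = P = 2.080×10^4 lb
From P_cr = π²EI/(K·L)²:  L = (1/K)·√(π²EI/P_cr) = (1/2)·√(π²×1.99×10^7×53.34/2.080×10^4)
L = 355 in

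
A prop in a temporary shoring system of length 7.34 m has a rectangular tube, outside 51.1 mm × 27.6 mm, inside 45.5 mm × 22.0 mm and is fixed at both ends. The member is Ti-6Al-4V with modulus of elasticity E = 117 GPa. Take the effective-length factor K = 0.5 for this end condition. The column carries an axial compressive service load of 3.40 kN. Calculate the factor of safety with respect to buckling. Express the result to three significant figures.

Weak-axis I_min = (h_o·b_o³ − h_i·b_i³)/12 with b_o = 27.6, b_i = 22.00 mm (shorter outer/inner sides).
I_min = (51.1×27.6³ − 45.50×22.00³)/12 = 4.916×10^4 mm⁴
I = 4.916×10^4 mm⁴ = 4.916×10^-8 m⁴
Effective length L_e = K·L = 0.5 × 7.34 = 3.670 m
P_cr = π²EI / L_e² = π² × 117×10⁹ × 4.916×10^-8 / 3.670² = 4.214×10^3 N
Factor of safety n = P_cr / P = 4.2143 / 3.40 = 1.24

n ≈ 1.24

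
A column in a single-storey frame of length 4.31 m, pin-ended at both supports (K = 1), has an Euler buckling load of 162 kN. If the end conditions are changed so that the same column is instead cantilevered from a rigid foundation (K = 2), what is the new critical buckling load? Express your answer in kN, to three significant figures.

P_cr ∝ 1/K², so P_cr,new = P_cr,old × (K_old/K_new)² = 162 × (1/2)²
= 162 × 0.2500 = 40.5 kN

P_cr ≈ 40.5 kN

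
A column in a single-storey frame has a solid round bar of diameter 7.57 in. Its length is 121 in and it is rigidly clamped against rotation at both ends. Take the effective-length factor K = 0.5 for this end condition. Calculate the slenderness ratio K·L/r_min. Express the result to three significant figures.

λ ≈ 32.0

For a solid circle r = d/4 = 7.57/4 = 1.892 in
L_e = K·L = 0.5 × 121 = 60.50 in
λ = L_e / r_min = 60.500 / 1.892 = 32.0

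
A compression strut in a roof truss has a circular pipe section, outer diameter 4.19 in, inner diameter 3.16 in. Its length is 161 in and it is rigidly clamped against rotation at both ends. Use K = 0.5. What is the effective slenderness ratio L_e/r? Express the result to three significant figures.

λ ≈ 61.4

d_o = 4.19 in, d_i = 3.16 in
I = π(d_o⁴ − d_i⁴)/64 = π(4.19⁴ − 3.160⁴)/64 = 10.23 in⁴
A = 5.946 in²;  r_min = √(I/A) = √(10.23/5.946) = 1.312 in
L_e = K·L = 0.5 × 161 = 80.50 in
λ = L_e / r_min = 80.500 / 1.312 = 61.4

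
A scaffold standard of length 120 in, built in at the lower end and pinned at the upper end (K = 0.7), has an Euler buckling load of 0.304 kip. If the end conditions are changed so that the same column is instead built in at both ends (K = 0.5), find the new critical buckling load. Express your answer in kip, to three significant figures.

P_cr ≈ 0.596 kip

P_cr ∝ 1/K², so P_cr,new = P_cr,old × (K_old/K_new)² = 0.304 × (0.7/0.5)²
= 0.304 × 1.960 = 0.596 kip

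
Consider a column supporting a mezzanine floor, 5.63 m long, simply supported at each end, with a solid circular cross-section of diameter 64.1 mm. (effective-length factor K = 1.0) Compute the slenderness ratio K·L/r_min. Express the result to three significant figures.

λ ≈ 351

For a solid circle r = d/4 = 64.1/4 = 16.02 mm
L_e = K·L = 1 × 5.63 m = 5.630 m = 5630.0 mm
λ = L_e / r_min = 5630.0 / 16.02 = 351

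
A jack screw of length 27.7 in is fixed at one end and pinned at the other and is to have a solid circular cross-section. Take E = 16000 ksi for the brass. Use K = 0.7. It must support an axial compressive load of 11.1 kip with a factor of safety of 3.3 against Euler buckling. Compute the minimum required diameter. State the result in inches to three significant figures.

Required P_cr = n·P = 3.3 × 11.1 = 36.63 kip
L_e = K·L = 0.7 × 27.7 = 19.39 in
Required I = P_cr·L_e²/(π²E) = 3.663×10^4 × 19.39² / (π² × 1.60×10^7) = 8.721×10^-2 in⁴
Solid circle: I = πd⁴/64  ⇒  d = (64I/π)^(1/4) = (64×8.721×10^-2/π)^(1/4) = 1.15 in

d ≈ 1.15 in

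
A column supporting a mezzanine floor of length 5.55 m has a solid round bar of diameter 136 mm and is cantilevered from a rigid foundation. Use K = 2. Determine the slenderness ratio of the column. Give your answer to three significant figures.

λ ≈ 326

For a solid circle r = d/4 = 136/4 = 34.00 mm
L_e = K·L = 2 × 5.55 m = 11.10 m = 11100 mm
λ = L_e / r_min = 11100 / 34.00 = 326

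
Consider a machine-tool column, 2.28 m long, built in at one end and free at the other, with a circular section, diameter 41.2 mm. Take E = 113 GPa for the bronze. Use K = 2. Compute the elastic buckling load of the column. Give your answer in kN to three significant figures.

I = πd⁴/64 = π×41.2⁴/64 = 1.414×10^5 mm⁴
I = 1.414×10^5 mm⁴ = 1.414×10^-7 m⁴
Effective length L_e = K·L = 2 × 2.28 = 4.560 m
P_cr = π²EI / L_e² = π² × 113×10⁹ × 1.414×10^-7 / 4.560² = 7.586×10^3 N

P_cr ≈ 7.59 kN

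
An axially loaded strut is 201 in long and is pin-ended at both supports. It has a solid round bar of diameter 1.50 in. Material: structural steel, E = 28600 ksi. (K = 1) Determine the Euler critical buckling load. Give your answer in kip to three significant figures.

I = πd⁴/64 = π×1.50⁴/64 = 0.2485 in⁴
Effective length L_e = K·L = 1 × 201 = 201.0 in
P_cr = π²EI / L_e² = π² × 28600×10³ × 0.2485 / 201.0² = 1.736×10^3 lb

P_cr ≈ 1.74 kip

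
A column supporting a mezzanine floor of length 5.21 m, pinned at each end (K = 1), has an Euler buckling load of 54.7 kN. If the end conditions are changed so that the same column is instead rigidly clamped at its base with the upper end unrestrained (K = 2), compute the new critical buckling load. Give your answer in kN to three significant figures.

P_cr ∝ 1/K², so P_cr,new = P_cr,old × (K_old/K_new)² = 54.7 × (1/2)²
= 54.7 × 0.2500 = 13.7 kN

P_cr ≈ 13.7 kN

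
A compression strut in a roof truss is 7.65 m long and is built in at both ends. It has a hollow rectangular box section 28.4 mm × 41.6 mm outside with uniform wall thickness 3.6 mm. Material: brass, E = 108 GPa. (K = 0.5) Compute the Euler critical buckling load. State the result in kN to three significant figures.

Inner dimensions: h_i = 41.6 − 2×3.6 = 34.40 mm, b_i = 28.4 − 2×3.6 = 21.20 mm
Weak-axis I_min = (h_o·b_o³ − h_i·b_i³)/12 with b_o = 28.4, b_i = 21.20 mm (shorter outer/inner sides).
I_min = (41.6×28.4³ − 34.40×21.20³)/12 = 5.209×10^4 mm⁴
I = 5.209×10^4 mm⁴ = 5.209×10^-8 m⁴
Effective length L_e = K·L = 0.5 × 7.65 = 3.825 m
P_cr = π²EI / L_e² = π² × 108×10⁹ × 5.209×10^-8 / 3.825² = 3.795×10^3 N

P_cr ≈ 3.80 kN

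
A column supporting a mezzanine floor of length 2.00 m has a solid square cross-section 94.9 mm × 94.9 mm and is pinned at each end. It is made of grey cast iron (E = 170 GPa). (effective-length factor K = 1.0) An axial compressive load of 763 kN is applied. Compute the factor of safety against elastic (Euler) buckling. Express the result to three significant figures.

n ≈ 3.72

I = a⁴/12 = 94.9⁴/12 = 6.759×10^6 mm⁴
I = 6.759×10^6 mm⁴ = 6.759×10^-6 m⁴
Effective length L_e = K·L = 1 × 2.00 = 2.000 m
P_cr = π²EI / L_e² = π² × 170×10⁹ × 6.759×10^-6 / 2.000² = 2.835×10^6 N
Factor of safety n = P_cr / P = 2835.1 / 763 = 3.72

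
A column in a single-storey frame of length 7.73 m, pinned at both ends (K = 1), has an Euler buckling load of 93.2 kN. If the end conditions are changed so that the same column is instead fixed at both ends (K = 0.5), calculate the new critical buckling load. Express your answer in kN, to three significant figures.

P_cr ∝ 1/K², so P_cr,new = P_cr,old × (K_old/K_new)² = 93.2 × (1/0.5)²
= 93.2 × 4.000 = 373 kN

P_cr ≈ 373 kN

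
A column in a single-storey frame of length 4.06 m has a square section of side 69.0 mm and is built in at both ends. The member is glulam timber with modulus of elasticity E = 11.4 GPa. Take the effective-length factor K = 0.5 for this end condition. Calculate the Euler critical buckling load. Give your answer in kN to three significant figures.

I = a⁴/12 = 69.0⁴/12 = 1.889×10^6 mm⁴
I = 1.889×10^6 mm⁴ = 1.889×10^-6 m⁴
Effective length L_e = K·L = 0.5 × 4.06 = 2.030 m
P_cr = π²EI / L_e² = π² × 11.4×10⁹ × 1.889×10^-6 / 2.030² = 5.157×10^4 N

P_cr ≈ 51.6 kN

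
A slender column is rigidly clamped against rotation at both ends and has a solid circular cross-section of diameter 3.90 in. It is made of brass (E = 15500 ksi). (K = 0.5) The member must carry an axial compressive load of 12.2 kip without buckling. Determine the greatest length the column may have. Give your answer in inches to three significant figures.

L_max ≈ 755 in

I = πd⁴/64 = π×3.90⁴/64 = 11.36 in⁴
At the buckling limit P_cr = P = 1.220×10^4 lb
From P_cr = π²EI/(K·L)²:  L = (1/K)·√(π²EI/P_cr) = (1/0.5)·√(π²×1.55×10^7×11.36/1.220×10^4)
L = 755 in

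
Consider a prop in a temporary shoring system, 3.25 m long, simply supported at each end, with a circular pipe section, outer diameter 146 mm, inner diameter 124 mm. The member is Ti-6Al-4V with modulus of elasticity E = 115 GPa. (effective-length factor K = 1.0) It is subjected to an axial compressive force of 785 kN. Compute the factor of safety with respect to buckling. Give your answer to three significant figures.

n ≈ 1.46

d_o = 146 mm, d_i = 124 mm
I = π(d_o⁴ − d_i⁴)/64 = π(146⁴ − 124.0⁴)/64 = 1.070×10^7 mm⁴
I = 1.070×10^7 mm⁴ = 1.070×10^-5 m⁴
Effective length L_e = K·L = 1 × 3.25 = 3.250 m
P_cr = π²EI / L_e² = π² × 115×10⁹ × 1.070×10^-5 / 3.250² = 1.150×10^6 N
Factor of safety n = P_cr / P = 1149.6 / 785 = 1.46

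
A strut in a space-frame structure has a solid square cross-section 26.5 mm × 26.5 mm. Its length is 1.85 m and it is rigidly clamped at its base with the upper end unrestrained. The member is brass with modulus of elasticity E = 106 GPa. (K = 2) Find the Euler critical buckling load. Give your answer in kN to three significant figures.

I = a⁴/12 = 26.5⁴/12 = 4.110×10^4 mm⁴
I = 4.110×10^4 mm⁴ = 4.110×10^-8 m⁴
Effective length L_e = K·L = 2 × 1.85 = 3.700 m
P_cr = π²EI / L_e² = π² × 106×10⁹ × 4.110×10^-8 / 3.700² = 3.141×10^3 N

P_cr ≈ 3.14 kN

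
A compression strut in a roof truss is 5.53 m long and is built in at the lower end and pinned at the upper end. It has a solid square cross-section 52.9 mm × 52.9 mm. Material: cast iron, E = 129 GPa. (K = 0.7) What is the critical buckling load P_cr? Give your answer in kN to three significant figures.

I = a⁴/12 = 52.9⁴/12 = 6.526×10^5 mm⁴
I = 6.526×10^5 mm⁴ = 6.526×10^-7 m⁴
Effective length L_e = K·L = 0.7 × 5.53 = 3.871 m
P_cr = π²EI / L_e² = π² × 129×10⁹ × 6.526×10^-7 / 3.871² = 5.545×10^4 N

P_cr ≈ 55.4 kN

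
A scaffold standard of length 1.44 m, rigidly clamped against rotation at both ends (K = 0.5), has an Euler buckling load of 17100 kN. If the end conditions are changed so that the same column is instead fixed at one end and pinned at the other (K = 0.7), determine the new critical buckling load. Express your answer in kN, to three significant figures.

P_cr ∝ 1/K², so P_cr,new = P_cr,old × (K_old/K_new)² = 17100 × (0.5/0.7)²
= 17100 × 0.5102 = 8720 kN

P_cr ≈ 8720 kN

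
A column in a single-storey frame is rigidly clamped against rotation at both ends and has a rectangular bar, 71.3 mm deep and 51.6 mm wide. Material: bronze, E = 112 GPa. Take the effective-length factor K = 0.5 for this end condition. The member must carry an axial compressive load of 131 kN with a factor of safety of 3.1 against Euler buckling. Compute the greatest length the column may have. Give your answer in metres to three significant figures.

L_max ≈ 2.98 m

Buckling occurs about the weak axis: I_min = h·b³/12 with b = 51.6 mm (the shorter side).
I_min = 71.3×51.6³/12 = 8.163×10^5 mm⁴
I = 8.163×10^-7 m⁴
Required critical load P_cr = n·P = 3.1 × 131 = 406.1 kN = 4.061×10^5 N
From P_cr = π²EI/(K·L)²:  L = (1/K)·√(π²EI/P_cr) = (1/0.5)·√(π²×1.12×10^11×8.163×10^-7/4.061×10^5)
L = 2.98 m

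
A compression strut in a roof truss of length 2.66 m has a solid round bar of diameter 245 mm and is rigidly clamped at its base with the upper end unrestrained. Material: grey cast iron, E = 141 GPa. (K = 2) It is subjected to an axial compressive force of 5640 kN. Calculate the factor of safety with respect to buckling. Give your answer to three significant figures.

n ≈ 1.54

I = πd⁴/64 = π×245⁴/64 = 1.769×10^8 mm⁴
I = 1.769×10^8 mm⁴ = 1.769×10^-4 m⁴
Effective length L_e = K·L = 2 × 2.66 = 5.320 m
P_cr = π²EI / L_e² = π² × 141×10⁹ × 1.769×10^-4 / 5.320² = 8.696×10^6 N
Factor of safety n = P_cr / P = 8696.2 / 5640 = 1.54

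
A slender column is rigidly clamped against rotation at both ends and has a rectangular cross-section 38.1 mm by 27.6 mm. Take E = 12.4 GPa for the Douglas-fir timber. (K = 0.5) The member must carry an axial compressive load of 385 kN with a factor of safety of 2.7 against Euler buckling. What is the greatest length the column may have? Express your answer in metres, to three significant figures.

L_max ≈ 0.177 m

Buckling occurs about the weak axis: I_min = h·b³/12 with b = 27.6 mm (the shorter side).
I_min = 38.1×27.6³/12 = 6.675×10^4 mm⁴
I = 6.675×10^-8 m⁴
Required critical load P_cr = n·P = 2.7 × 385 = 1040 kN = 1.040×10^6 N
From P_cr = π²EI/(K·L)²:  L = (1/K)·√(π²EI/P_cr) = (1/0.5)·√(π²×1.24×10^10×6.675×10^-8/1.040×10^6)
L = 0.177 m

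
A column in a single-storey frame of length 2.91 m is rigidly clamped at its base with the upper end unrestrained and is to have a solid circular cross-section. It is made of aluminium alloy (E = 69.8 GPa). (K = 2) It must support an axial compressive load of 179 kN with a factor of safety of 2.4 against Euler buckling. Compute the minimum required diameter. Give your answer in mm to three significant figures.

Required P_cr = n·P = 2.4 × 179 = 429.6 kN
L_e = K·L = 2 × 2.91 = 5.820 m
Required I = P_cr·L_e²/(π²E) = 4.296×10^5 × 5.820² / (π² × 6.98×10^10) = 2.112×10^-5 m⁴
I_req = 2.112×10^7 mm⁴
Solid circle: I = πd⁴/64  ⇒  d = (64I/π)^(1/4) = (64×2.112×10^7/π)^(1/4) = 144 mm

d ≈ 144 mm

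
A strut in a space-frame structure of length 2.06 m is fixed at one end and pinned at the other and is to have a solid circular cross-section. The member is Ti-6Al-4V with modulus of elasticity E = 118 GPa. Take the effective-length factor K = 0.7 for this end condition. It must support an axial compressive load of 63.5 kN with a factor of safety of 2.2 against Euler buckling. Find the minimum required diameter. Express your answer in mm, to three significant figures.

Required P_cr = n·P = 2.2 × 63.5 = 139.7 kN
L_e = K·L = 0.7 × 2.06 = 1.442 m
Required I = P_cr·L_e²/(π²E) = 1.397×10^5 × 1.442² / (π² × 1.18×10^11) = 2.494×10^-7 m⁴
I_req = 2.494×10^5 mm⁴
Solid circle: I = πd⁴/64  ⇒  d = (64I/π)^(1/4) = (64×2.494×10^5/π)^(1/4) = 47.5 mm

d ≈ 47.5 mm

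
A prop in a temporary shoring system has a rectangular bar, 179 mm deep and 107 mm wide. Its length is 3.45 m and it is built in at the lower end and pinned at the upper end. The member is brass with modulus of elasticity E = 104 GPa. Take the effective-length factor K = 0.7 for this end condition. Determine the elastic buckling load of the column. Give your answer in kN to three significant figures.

P_cr ≈ 3220 kN

Buckling occurs about the weak axis: I_min = h·b³/12 with b = 107 mm (the shorter side).
I_min = 179×107³/12 = 1.827×10^7 mm⁴
I = 1.827×10^7 mm⁴ = 1.827×10^-5 m⁴
Effective length L_e = K·L = 0.7 × 3.45 = 2.415 m
P_cr = π²EI / L_e² = π² × 104×10⁹ × 1.827×10^-5 / 2.415² = 3.216×10^6 N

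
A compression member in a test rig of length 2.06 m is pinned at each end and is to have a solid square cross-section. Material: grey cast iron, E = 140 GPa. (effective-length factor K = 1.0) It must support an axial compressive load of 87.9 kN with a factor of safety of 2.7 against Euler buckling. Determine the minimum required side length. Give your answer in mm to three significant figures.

Required P_cr = n·P = 2.7 × 87.9 = 237.3 kN
L_e = K·L = 1 × 2.06 = 2.060 m
Required I = P_cr·L_e²/(π²E) = 2.373×10^5 × 2.060² / (π² × 1.40×10^11) = 7.289×10^-7 m⁴
I_req = 7.289×10^5 mm⁴
Solid square: I = a⁴/12  ⇒  a = (12I)^(1/4) = (12×7.289×10^5)^(1/4) = 54.4 mm

a ≈ 54.4 mm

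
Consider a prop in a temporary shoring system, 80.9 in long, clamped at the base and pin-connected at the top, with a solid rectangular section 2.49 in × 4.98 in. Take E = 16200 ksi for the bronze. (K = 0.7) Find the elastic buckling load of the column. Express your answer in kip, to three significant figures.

Buckling occurs about the weak axis: I_min = h·b³/12 with b = 2.49 in (the shorter side).
I_min = 4.98×2.49³/12 = 6.407 in⁴
Effective length L_e = K·L = 0.7 × 80.9 = 56.63 in
P_cr = π²EI / L_e² = π² × 16200×10³ × 6.407 / 56.63² = 3.194×10^5 lb

P_cr ≈ 319 kip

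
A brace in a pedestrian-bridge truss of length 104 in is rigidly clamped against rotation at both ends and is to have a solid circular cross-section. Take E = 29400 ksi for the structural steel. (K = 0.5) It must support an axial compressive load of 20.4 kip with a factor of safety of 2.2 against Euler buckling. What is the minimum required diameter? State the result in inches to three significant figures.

d ≈ 1.71 in

Required P_cr = n·P = 2.2 × 20.4 = 44.88 kip
L_e = K·L = 0.5 × 104 = 52.00 in
Required I = P_cr·L_e²/(π²E) = 4.488×10^4 × 52.00² / (π² × 2.94×10^7) = 0.4182 in⁴
Solid circle: I = πd⁴/64  ⇒  d = (64I/π)^(1/4) = (64×0.4182/π)^(1/4) = 1.71 in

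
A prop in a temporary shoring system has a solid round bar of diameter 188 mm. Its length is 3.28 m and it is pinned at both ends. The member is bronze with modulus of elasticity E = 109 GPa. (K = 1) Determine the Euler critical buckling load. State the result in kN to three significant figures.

P_cr ≈ 6130 kN

I = πd⁴/64 = π×188⁴/64 = 6.132×10^7 mm⁴
I = 6.132×10^7 mm⁴ = 6.132×10^-5 m⁴
Effective length L_e = K·L = 1 × 3.28 = 3.280 m
P_cr = π²EI / L_e² = π² × 109×10⁹ × 6.132×10^-5 / 3.280² = 6.132×10^6 N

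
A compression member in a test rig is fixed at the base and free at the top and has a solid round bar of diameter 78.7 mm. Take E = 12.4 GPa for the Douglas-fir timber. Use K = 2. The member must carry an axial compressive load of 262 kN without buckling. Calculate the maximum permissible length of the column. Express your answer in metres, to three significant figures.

L_max ≈ 0.469 m

I = πd⁴/64 = π×78.7⁴/64 = 1.883×10^6 mm⁴
I = 1.883×10^-6 m⁴
At the buckling limit P_cr = P = 2.620×10^5 N
From P_cr = π²EI/(K·L)²:  L = (1/K)·√(π²EI/P_cr) = (1/2)·√(π²×1.24×10^10×1.883×10^-6/2.620×10^5)
L = 0.469 m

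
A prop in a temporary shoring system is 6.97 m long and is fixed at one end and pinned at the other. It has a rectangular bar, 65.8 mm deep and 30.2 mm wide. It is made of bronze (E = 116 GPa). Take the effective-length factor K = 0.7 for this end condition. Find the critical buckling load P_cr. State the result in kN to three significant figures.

P_cr ≈ 7.26 kN

Buckling occurs about the weak axis: I_min = h·b³/12 with b = 30.2 mm (the shorter side).
I_min = 65.8×30.2³/12 = 1.510×10^5 mm⁴
I = 1.510×10^5 mm⁴ = 1.510×10^-7 m⁴
Effective length L_e = K·L = 0.7 × 6.97 = 4.879 m
P_cr = π²EI / L_e² = π² × 116×10⁹ × 1.510×10^-7 / 4.879² = 7.264×10^3 N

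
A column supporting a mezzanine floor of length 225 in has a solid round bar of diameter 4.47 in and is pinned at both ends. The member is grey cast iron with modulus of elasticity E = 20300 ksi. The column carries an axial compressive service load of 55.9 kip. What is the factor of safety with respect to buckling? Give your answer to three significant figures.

I = πd⁴/64 = π×4.47⁴/64 = 19.60 in⁴
Effective length L_e = K·L = 1 × 225 = 225.0 in
P_cr = π²EI / L_e² = π² × 20300×10³ × 19.60 / 225.0² = 7.756×10^4 lb
Factor of safety n = P_cr / P = 77.559 / 55.9 = 1.39

n ≈ 1.39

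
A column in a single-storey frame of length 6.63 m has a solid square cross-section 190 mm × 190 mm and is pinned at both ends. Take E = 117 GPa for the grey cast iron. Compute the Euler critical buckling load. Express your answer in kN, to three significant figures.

P_cr ≈ 2850 kN

I = a⁴/12 = 190⁴/12 = 1.086×10^8 mm⁴
I = 1.086×10^8 mm⁴ = 1.086×10^-4 m⁴
Effective length L_e = K·L = 1 × 6.63 = 6.630 m
P_cr = π²EI / L_e² = π² × 117×10⁹ × 1.086×10^-4 / 6.630² = 2.853×10^6 N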